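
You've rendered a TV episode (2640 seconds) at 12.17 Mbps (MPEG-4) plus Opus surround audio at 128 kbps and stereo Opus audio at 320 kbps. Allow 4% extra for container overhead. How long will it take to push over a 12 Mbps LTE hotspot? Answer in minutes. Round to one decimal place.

Audio total: 128 + 320 = 448 kbps = 0.448 Mbps.
Total bitrate: 12.618 Mbps.
File: 12.618 Mbps × 2640 s = 33311.5 Mb.
With 4% container overhead: ×1.04. → 34644.0 Mb.
At 12 Mbps: 34644.0 / 12 = 2887.0 s ≈ 48.1 minutes.

48.1 minutes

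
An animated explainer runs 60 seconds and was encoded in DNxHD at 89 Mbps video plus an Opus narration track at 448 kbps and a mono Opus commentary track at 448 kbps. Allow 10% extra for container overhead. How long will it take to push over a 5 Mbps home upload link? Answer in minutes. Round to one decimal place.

Audio total: 448 + 448 = 896 kbps = 0.896 Mbps.
Total bitrate: 89.896 Mbps.
File: 89.896 Mbps × 60 s = 5393.8 Mb.
With 10% container overhead: ×1.10. → 5933.1 Mb.
At 5 Mbps: 5933.1 / 5 = 1186.6 s ≈ 19.8 minutes.

19.8 minutes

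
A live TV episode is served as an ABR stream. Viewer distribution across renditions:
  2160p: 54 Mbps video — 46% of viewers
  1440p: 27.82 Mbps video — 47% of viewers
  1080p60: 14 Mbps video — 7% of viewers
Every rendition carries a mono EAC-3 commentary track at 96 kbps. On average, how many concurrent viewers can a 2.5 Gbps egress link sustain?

64

Audio: 96 kbps = 0.096 Mbps.
Average per-viewer bitrate: 0.46×54.096 + 0.47×27.916 + 0.07×14.096 = 38.991 Mbps.
2.5 Gbps = 2,500 Mbps; 2,500 / 38.991 = 64.12 → 64.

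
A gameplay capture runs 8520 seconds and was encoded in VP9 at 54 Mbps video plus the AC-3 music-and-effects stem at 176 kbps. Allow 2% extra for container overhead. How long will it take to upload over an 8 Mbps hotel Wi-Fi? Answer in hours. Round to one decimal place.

16.3 hours

Audio: 176 kbps = 0.176 Mbps.
Total bitrate: 54.176 Mbps.
File: 54.176 Mbps × 8520 s = 461579.5 Mb.
With 2% container overhead: ×1.02. → 470811.1 Mb.
At 8 Mbps: 470811.1 / 8 = 58851.4 s ≈ 16.3 hours.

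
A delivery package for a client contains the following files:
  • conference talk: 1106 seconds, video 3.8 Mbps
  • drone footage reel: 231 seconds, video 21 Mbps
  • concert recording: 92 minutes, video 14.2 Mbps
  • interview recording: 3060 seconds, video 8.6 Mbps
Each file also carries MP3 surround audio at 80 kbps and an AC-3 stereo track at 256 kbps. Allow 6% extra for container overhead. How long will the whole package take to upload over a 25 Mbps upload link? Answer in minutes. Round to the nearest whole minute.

83 minutes

Audio total: 80 + 256 = 336 kbps = 0.336 Mbps.
conference talk: 4.136 Mbps × 1106 s × 1.06 = 4848.9 Mb
drone footage reel: 21.336 Mbps × 231 s × 1.06 = 5224.3 Mb
concert recording: 14.536 Mbps × 5520 s × 1.06 = 85053.0 Mb
interview recording: 8.936 Mbps × 3060 s × 1.06 = 28984.8 Mb
Total: 124111.1 Mb = 15513.9 MB.
At 25 Mbps: 124111.1 / 25 = 4964 s ≈ 82.7 minutes.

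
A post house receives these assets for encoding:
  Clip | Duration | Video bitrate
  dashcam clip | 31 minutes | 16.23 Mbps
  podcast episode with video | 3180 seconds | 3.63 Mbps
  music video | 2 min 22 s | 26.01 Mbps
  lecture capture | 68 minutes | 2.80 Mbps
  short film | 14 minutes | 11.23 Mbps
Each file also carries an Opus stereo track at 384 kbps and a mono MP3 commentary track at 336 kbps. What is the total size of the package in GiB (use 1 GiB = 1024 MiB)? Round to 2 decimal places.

Audio total: 384 + 336 = 720 kbps = 0.720 Mbps.
dashcam clip: 16.950 Mbps × 1860 s = 31527.0 Mb
podcast episode with video: 4.350 Mbps × 3180 s = 13833.0 Mb
music video: 26.730 Mbps × 142 s = 3795.7 Mb
lecture capture: 3.520 Mbps × 4080 s = 14361.6 Mb
short film: 11.950 Mbps × 840 s = 10038.0 Mb
Total: 73555.3 Mb = 9194.4 MB.
= 8.563 GiB.

8.56 GiB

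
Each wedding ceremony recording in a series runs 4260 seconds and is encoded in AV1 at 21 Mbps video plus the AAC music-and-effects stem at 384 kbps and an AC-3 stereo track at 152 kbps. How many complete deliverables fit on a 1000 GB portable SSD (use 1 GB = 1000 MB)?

Audio total: 384 + 152 = 536 kbps = 0.536 Mbps.
Total bitrate: 21.536 Mbps.
Per item: 21.536 Mbps × 4260 s = 91,743 Mb = 11,468 MB.
Capacity: 1000 GB = 8,000,000 Mb; 87.20 items → 87 complete.

87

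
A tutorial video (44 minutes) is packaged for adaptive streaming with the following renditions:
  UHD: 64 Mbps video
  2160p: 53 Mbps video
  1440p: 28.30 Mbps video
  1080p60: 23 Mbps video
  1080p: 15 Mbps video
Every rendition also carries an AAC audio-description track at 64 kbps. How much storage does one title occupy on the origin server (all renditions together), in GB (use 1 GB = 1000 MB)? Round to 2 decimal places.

44 min = 2640 s
Audio: 64 kbps = 0.064 Mbps.
Sum of rendition bitrates: (64+0.064) + (53+0.064) + (28.30+0.064) + (23+0.064) + (15+0.064) = 183.620 Mbps.
× 2640 s = 484,757 Mb = 60,595 MB = 60.59 GB.

60.59 GB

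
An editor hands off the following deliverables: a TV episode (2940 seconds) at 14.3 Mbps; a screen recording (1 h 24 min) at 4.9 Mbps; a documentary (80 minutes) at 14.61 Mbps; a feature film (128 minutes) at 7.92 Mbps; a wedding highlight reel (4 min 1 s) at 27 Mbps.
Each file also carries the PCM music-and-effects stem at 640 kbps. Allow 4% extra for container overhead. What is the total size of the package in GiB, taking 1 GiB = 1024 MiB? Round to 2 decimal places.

26.33 GiB

Audio: 640 kbps = 0.640 Mbps.
TV episode: 14.940 Mbps × 2940 s × 1.04 = 45680.5 Mb
screen recording: 5.540 Mbps × 5040 s × 1.04 = 29038.5 Mb
documentary: 15.250 Mbps × 4800 s × 1.04 = 76128.0 Mb
feature film: 8.560 Mbps × 7680 s × 1.04 = 68370.4 Mb
wedding highlight reel: 27.640 Mbps × 241 s × 1.04 = 6927.7 Mb
Total: 226145.1 Mb = 28268.1 MB.
= 26.33 GiB.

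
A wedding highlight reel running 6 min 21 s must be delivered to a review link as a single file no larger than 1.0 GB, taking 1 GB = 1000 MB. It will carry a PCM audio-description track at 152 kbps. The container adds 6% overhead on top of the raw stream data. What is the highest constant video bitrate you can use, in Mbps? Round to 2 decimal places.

Budget: 1.0 GB = 8000.0 Mb.
Stream payload after overhead: 8000.0 / 1.06 = 7547.2 Mb.
6 min 21 s = 381 s
Total bitrate budget: 7547.2 Mb / 381 s = 19.809 Mbps.
Audio: 152 kbps = 0.152 Mbps.
Video: 19.809 − 0.152 = 19.657 Mbps.

19.66 Mbps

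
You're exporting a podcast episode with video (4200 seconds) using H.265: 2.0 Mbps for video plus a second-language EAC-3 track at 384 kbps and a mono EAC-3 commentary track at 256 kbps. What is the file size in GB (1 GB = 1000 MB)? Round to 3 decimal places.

Audio total: 384 + 256 = 640 kbps = 0.640 Mbps.
Total bitrate: 2.0 + 0.640 = 2.640 Mbps.
Stream data: 2.640 Mbps × 4200 s = 11088.0 Mb.
11,088 Mb ÷ 8 = 1,386 MB → 1.386 GB.

1.386 GB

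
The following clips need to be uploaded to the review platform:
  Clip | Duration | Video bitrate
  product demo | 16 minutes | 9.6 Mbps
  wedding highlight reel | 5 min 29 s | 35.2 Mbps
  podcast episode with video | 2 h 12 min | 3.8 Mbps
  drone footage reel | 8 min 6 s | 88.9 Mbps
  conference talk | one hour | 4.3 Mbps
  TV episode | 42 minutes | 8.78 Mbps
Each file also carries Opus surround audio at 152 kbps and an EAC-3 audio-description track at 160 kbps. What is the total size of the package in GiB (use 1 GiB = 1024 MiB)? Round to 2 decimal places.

Audio total: 152 + 160 = 312 kbps = 0.312 Mbps.
product demo: 9.912 Mbps × 960 s = 9515.5 Mb
wedding highlight reel: 35.512 Mbps × 329 s = 11683.4 Mb
podcast episode with video: 4.112 Mbps × 7920 s = 32567.0 Mb
drone footage reel: 89.212 Mbps × 486 s = 43357.0 Mb
conference talk: 4.612 Mbps × 3600 s = 16603.2 Mb
TV episode: 9.092 Mbps × 2520 s = 22911.8 Mb
Total: 136638.1 Mb = 17079.8 MB.
= 15.91 GiB.

15.91 GiB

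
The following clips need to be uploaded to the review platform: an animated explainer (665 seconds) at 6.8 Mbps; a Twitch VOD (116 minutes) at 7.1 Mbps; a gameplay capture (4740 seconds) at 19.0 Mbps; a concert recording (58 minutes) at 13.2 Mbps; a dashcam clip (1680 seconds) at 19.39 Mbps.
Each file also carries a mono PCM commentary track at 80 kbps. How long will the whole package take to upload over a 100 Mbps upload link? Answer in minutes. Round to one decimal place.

37.3 minutes

Audio: 80 kbps = 0.080 Mbps.
animated explainer: 6.880 Mbps × 665 s = 4575.2 Mb
Twitch VOD: 7.180 Mbps × 6960 s = 49972.8 Mb
gameplay capture: 19.080 Mbps × 4740 s = 90439.2 Mb
concert recording: 13.280 Mbps × 3480 s = 46214.4 Mb
dashcam clip: 19.470 Mbps × 1680 s = 32709.6 Mb
Total: 223911.2 Mb = 27988.9 MB.
At 100 Mbps: 223911.2 / 100 = 2239 s ≈ 37.3 minutes.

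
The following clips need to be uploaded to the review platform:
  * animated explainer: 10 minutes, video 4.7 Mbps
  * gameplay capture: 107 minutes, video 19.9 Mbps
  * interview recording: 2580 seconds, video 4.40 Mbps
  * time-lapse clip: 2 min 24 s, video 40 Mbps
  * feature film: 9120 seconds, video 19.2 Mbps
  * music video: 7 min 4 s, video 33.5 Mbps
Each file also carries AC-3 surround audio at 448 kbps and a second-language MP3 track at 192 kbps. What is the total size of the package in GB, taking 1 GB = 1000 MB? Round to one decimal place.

Audio total: 448 + 192 = 640 kbps = 0.640 Mbps.
animated explainer: 5.340 Mbps × 600 s = 3204.0 Mb
gameplay capture: 20.540 Mbps × 6420 s = 131866.8 Mb
interview recording: 5.040 Mbps × 2580 s = 13003.2 Mb
time-lapse clip: 40.640 Mbps × 144 s = 5852.2 Mb
feature film: 19.840 Mbps × 9120 s = 180940.8 Mb
music video: 34.140 Mbps × 424 s = 14475.4 Mb
Total: 349342.3 Mb = 43667.8 MB.
= 43.67 GB.

43.7 GB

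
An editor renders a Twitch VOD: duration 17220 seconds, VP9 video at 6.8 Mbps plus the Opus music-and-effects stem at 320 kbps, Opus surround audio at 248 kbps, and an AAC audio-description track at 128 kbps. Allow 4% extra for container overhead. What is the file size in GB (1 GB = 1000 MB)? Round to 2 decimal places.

Audio total: 320 + 248 + 128 = 696 kbps = 0.696 Mbps.
Total bitrate: 6.8 + 0.696 = 7.496 Mbps.
Stream data: 7.496 Mbps × 17220 s = 129081.1 Mb.
With 4% container overhead: ×1.04.
134,244 Mb ÷ 8 = 16,781 MB → 16.78 GB.

16.78 GB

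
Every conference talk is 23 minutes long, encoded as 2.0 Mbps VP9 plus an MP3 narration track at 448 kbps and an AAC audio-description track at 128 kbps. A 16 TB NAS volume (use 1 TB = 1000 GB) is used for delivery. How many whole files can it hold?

36006

23 min = 1380 s
Audio total: 448 + 128 = 576 kbps = 0.576 Mbps.
Total bitrate: 2.576 Mbps.
Per item: 2.576 Mbps × 1380 s = 3,555 Mb = 444.4 MB.
Capacity: 16 TB = 128,000,000 Mb; 36006.84 items → 36006 complete.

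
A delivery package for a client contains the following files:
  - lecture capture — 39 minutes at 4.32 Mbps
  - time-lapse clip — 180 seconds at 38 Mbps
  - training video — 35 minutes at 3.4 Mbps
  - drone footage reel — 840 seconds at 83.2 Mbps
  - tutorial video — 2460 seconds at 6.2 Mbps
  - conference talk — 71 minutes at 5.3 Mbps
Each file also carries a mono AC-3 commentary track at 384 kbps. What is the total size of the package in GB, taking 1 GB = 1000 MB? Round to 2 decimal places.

Audio: 384 kbps = 0.384 Mbps.
lecture capture: 4.704 Mbps × 2340 s = 11007.4 Mb
time-lapse clip: 38.384 Mbps × 180 s = 6909.1 Mb
training video: 3.784 Mbps × 2100 s = 7946.4 Mb
drone footage reel: 83.584 Mbps × 840 s = 70210.6 Mb
tutorial video: 6.584 Mbps × 2460 s = 16196.6 Mb
conference talk: 5.684 Mbps × 4260 s = 24213.8 Mb
Total: 136483.9 Mb = 17060.5 MB.
= 17.06 GB.

17.06 GB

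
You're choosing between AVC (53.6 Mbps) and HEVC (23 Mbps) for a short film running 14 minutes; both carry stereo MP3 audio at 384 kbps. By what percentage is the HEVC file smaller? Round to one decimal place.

56.7%

14 min = 840 s
Audio: 384 kbps = 0.384 Mbps.
AVC: 53.984 Mbps × 840 s = 45346.6 Mb = 5.279 GiB.
HEVC: 23.384 Mbps × 840 s = 19642.6 Mb = 2.287 GiB.
Reduction: (1 − 2.287/5.279) × 100 = 56.68%.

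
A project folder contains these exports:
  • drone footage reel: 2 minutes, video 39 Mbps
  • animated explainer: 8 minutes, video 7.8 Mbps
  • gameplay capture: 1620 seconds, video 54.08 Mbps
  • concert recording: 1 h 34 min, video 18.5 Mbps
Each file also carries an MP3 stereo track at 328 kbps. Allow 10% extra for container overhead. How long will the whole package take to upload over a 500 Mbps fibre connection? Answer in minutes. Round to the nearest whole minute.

7 minutes

Audio: 328 kbps = 0.328 Mbps.
drone footage reel: 39.328 Mbps × 120 s × 1.10 = 5191.3 Mb
animated explainer: 8.128 Mbps × 480 s × 1.10 = 4291.6 Mb
gameplay capture: 54.408 Mbps × 1620 s × 1.10 = 96955.1 Mb
concert recording: 18.828 Mbps × 5640 s × 1.10 = 116808.9 Mb
Total: 223246.8 Mb = 27905.9 MB.
At 500 Mbps: 223246.8 / 500 = 446 s ≈ 7.44 minutes.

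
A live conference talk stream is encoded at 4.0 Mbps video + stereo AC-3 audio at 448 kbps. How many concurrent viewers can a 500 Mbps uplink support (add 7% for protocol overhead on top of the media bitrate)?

105

Audio: 448 kbps = 0.448 Mbps.
Per-viewer media rate: 4.448 Mbps.
On the wire with 7% overhead: 4.759 Mbps.
500 Mbps = 500.0 Mbps; 500.0 / 4.759 = 105.06 → 105 viewers.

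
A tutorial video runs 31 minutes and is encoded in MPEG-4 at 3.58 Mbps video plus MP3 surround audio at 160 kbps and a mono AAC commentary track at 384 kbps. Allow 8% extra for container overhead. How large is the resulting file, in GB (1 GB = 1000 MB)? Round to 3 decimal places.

31 min = 1860 s
Audio total: 160 + 384 = 544 kbps = 0.544 Mbps.
Total bitrate: 3.58 + 0.544 = 4.124 Mbps.
Stream data: 4.124 Mbps × 1860 s = 7670.6 Mb.
With 8% container overhead: ×1.08.
8,284 Mb ÷ 8 = 1,036 MB → 1.036 GB.

1.036 GB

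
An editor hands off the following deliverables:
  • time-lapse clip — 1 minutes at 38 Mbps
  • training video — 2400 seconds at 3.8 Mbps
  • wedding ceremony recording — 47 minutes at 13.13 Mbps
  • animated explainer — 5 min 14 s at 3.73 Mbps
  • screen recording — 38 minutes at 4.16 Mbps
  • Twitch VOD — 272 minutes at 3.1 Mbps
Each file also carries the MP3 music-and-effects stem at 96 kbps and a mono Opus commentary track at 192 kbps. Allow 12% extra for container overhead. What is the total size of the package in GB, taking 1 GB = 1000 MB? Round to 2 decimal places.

Audio total: 96 + 192 = 288 kbps = 0.288 Mbps.
time-lapse clip: 38.288 Mbps × 60 s × 1.12 = 2573.0 Mb
training video: 4.088 Mbps × 2400 s × 1.12 = 10988.5 Mb
wedding ceremony recording: 13.418 Mbps × 2820 s × 1.12 = 42379.4 Mb
animated explainer: 4.018 Mbps × 314 s × 1.12 = 1413.1 Mb
screen recording: 4.448 Mbps × 2280 s × 1.12 = 11358.4 Mb
Twitch VOD: 3.388 Mbps × 16320 s × 1.12 = 61927.2 Mb
Total: 130639.6 Mb = 16329.9 MB.
= 16.33 GB.

16.33 GB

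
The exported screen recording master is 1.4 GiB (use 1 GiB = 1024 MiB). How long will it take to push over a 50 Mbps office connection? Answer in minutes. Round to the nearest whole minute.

4 minutes

File: 1.4 GiB = 12025.9 Mb.
At 50 Mbps: 12025.9 / 50 = 240.5 s ≈ 4.01 minutes.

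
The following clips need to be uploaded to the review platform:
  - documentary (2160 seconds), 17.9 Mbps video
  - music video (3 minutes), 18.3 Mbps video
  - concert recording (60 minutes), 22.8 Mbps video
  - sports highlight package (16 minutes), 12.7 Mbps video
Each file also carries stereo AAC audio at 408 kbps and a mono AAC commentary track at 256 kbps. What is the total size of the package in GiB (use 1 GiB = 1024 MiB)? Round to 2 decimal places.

16.39 GiB

Audio total: 408 + 256 = 664 kbps = 0.664 Mbps.
documentary: 18.564 Mbps × 2160 s = 40098.2 Mb
music video: 18.964 Mbps × 180 s = 3413.5 Mb
concert recording: 23.464 Mbps × 3600 s = 84470.4 Mb
sports highlight package: 13.364 Mbps × 960 s = 12829.4 Mb
Total: 140811.6 Mb = 17601.5 MB.
= 16.39 GiB.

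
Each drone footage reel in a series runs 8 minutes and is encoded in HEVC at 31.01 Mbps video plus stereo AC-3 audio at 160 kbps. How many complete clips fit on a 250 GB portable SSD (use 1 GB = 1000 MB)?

8 min = 480 s
Audio: 160 kbps = 0.160 Mbps.
Total bitrate: 31.170 Mbps.
Per item: 31.170 Mbps × 480 s = 14,962 Mb = 1,870 MB.
Capacity: 250 GB = 2,000,000 Mb; 133.68 items → 133 complete.

133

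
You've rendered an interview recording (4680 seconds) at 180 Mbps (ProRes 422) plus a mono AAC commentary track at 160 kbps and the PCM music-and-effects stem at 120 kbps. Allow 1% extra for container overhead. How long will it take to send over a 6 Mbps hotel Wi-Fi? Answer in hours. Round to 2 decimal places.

39.45 hours

Audio total: 160 + 120 = 280 kbps = 0.280 Mbps.
Total bitrate: 180.280 Mbps.
File: 180.280 Mbps × 4680 s = 843710.4 Mb.
With 1% container overhead: ×1.01. → 852147.5 Mb.
At 6 Mbps: 852147.5 / 6 = 142024.6 s ≈ 39.5 hours.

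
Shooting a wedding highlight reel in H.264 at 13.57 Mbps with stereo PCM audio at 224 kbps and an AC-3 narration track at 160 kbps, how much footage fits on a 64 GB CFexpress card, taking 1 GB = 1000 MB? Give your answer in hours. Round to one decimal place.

10.2 hours

Audio total: 224 + 160 = 384 kbps = 0.384 Mbps.
Total bitrate: 13.57 + 0.384 = 13.954 Mbps.
Capacity: 64 GB = 512,000 Mb.
Recording time: 512,000 / 13.954 = 36,692 s ≈ 10.2 hours.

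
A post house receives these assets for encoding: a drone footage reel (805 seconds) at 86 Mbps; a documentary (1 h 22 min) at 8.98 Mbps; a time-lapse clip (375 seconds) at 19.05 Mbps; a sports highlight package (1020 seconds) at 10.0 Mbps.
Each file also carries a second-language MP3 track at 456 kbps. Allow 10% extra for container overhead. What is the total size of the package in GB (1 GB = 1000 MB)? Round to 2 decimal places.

Audio: 456 kbps = 0.456 Mbps.
drone footage reel: 86.456 Mbps × 805 s × 1.10 = 76556.8 Mb
documentary: 9.436 Mbps × 4920 s × 1.10 = 51067.6 Mb
time-lapse clip: 19.506 Mbps × 375 s × 1.10 = 8046.2 Mb
sports highlight package: 10.456 Mbps × 1020 s × 1.10 = 11731.6 Mb
Total: 147402.3 Mb = 18425.3 MB.
= 18.43 GB.

18.43 GB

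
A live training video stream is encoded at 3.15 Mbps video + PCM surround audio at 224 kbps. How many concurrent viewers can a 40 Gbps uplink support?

11855

Audio: 224 kbps = 0.224 Mbps.
Per-viewer media rate: 3.374 Mbps.
40 Gbps = 40,000 Mbps; 40,000 / 3.374 = 11855.36 → 11855 viewers.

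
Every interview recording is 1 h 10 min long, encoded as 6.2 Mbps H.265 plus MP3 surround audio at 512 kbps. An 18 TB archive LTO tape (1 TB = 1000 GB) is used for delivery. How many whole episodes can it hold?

5108

1 h 10 min = 70 min = 4200 s
Audio: 512 kbps = 0.512 Mbps.
Total bitrate: 6.712 Mbps.
Per item: 6.712 Mbps × 4200 s = 28,190 Mb = 3,524 MB.
Capacity: 18 TB = 144,000,000 Mb; 5108.12 items → 5108 complete.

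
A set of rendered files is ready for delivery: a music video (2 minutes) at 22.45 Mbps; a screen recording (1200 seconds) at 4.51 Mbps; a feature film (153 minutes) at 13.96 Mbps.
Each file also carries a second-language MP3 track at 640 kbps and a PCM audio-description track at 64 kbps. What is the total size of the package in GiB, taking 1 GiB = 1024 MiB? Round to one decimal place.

16.7 GiB

Audio total: 640 + 64 = 704 kbps = 0.704 Mbps.
music video: 23.154 Mbps × 120 s = 2778.5 Mb
screen recording: 5.214 Mbps × 1200 s = 6256.8 Mb
feature film: 14.664 Mbps × 9180 s = 134615.5 Mb
Total: 143650.8 Mb = 17956.3 MB.
= 16.72 GiB.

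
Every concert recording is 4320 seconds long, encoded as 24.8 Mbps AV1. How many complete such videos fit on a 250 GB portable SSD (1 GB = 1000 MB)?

18

Per item: 24.800 Mbps × 4320 s = 107,136 Mb = 13,392 MB.
Capacity: 250 GB = 2,000,000 Mb; 18.67 items → 18 complete.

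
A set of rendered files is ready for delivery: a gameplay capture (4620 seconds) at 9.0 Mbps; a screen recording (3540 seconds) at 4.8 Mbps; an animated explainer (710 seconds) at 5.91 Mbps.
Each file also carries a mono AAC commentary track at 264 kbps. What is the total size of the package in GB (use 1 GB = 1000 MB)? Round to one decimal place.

Audio: 264 kbps = 0.264 Mbps.
gameplay capture: 9.264 Mbps × 4620 s = 42799.7 Mb
screen recording: 5.064 Mbps × 3540 s = 17926.6 Mb
animated explainer: 6.174 Mbps × 710 s = 4383.5 Mb
Total: 65109.8 Mb = 8138.7 MB.
= 8.139 GB.

8.1 GB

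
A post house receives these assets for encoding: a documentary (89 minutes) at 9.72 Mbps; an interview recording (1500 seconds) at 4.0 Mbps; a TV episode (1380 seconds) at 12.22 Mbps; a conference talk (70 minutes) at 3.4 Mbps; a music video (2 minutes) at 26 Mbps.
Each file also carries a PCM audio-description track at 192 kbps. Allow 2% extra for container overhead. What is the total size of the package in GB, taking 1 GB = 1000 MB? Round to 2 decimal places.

12.06 GB

Audio: 192 kbps = 0.192 Mbps.
documentary: 9.912 Mbps × 5340 s × 1.02 = 53988.7 Mb
interview recording: 4.192 Mbps × 1500 s × 1.02 = 6413.8 Mb
TV episode: 12.412 Mbps × 1380 s × 1.02 = 17471.1 Mb
conference talk: 3.592 Mbps × 4200 s × 1.02 = 15388.1 Mb
music video: 26.192 Mbps × 120 s × 1.02 = 3205.9 Mb
Total: 96467.6 Mb = 12058.5 MB.
= 12.06 GB.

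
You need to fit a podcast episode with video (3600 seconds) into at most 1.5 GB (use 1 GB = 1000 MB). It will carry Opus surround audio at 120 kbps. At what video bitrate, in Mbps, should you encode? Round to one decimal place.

3.2 Mbps

Budget: 1.5 GB = 12000.0 Mb.
Total bitrate budget: 12000.0 Mb / 3600 s = 3.333 Mbps.
Audio: 120 kbps = 0.120 Mbps.
Video: 3.333 − 0.120 = 3.213 Mbps.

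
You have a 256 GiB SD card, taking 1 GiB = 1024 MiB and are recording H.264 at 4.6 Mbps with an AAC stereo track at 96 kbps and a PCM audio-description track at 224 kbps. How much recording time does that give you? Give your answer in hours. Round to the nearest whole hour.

Audio total: 96 + 224 = 320 kbps = 0.320 Mbps.
Total bitrate: 4.6 + 0.320 = 4.920 Mbps.
Capacity: 256 GiB = 2,199,023 Mb.
Recording time: 2,199,023 / 4.920 = 446,956 s ≈ 124 hours.

124 hours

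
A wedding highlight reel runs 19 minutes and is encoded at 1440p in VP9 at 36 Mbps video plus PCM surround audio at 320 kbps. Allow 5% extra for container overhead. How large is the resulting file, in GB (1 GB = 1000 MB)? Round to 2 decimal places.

5.43 GB

19 min = 1140 s
Audio: 320 kbps = 0.320 Mbps.
Total bitrate: 36 + 0.320 = 36.320 Mbps.
Stream data: 36.320 Mbps × 1140 s = 41404.8 Mb.
With 5% container overhead: ×1.05.
43,475 Mb ÷ 8 = 5,434 MB → 5.434 GB.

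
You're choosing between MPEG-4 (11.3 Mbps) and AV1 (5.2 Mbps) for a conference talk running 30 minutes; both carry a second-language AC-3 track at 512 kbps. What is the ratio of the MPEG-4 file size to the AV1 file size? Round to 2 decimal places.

2.07

30 min = 1800 s
Audio: 512 kbps = 0.512 Mbps.
MPEG-4: 11.812 Mbps × 1800 s = 21261.6 Mb = 2.658 GB.
AV1: 5.712 Mbps × 1800 s = 10281.6 Mb = 1.285 GB.
Ratio: 2.658 / 1.285 = 2.068.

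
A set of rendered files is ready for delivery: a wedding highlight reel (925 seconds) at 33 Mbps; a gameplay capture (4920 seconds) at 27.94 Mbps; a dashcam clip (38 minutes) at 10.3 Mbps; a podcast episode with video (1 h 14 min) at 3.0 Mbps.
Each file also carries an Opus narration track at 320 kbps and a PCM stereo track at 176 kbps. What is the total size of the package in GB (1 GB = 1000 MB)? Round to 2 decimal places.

26.38 GB

Audio total: 320 + 176 = 496 kbps = 0.496 Mbps.
wedding highlight reel: 33.496 Mbps × 925 s = 30983.8 Mb
gameplay capture: 28.436 Mbps × 4920 s = 139905.1 Mb
dashcam clip: 10.796 Mbps × 2280 s = 24614.9 Mb
podcast episode with video: 3.496 Mbps × 4440 s = 15522.2 Mb
Total: 211026.0 Mb = 26378.3 MB.
= 26.38 GB.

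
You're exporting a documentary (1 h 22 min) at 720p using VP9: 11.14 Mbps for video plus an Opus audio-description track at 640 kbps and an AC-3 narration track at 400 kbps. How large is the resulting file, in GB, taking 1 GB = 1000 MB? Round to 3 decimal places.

1 h 22 min = 82 min = 4920 s
Audio total: 640 + 400 = 1040 kbps = 1.040 Mbps.
Total bitrate: 11.14 + 1.040 = 12.180 Mbps.
Stream data: 12.180 Mbps × 4920 s = 59925.6 Mb.
59,926 Mb ÷ 8 = 7,491 MB → 7.491 GB.

7.491 GB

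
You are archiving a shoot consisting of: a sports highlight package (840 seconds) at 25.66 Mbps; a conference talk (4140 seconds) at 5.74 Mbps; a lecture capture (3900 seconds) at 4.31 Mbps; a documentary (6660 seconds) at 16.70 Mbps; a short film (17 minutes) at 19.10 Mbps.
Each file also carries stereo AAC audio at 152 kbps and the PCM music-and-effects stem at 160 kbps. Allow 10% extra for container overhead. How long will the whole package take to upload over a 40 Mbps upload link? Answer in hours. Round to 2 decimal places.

Audio total: 152 + 160 = 312 kbps = 0.312 Mbps.
sports highlight package: 25.972 Mbps × 840 s × 1.10 = 23998.1 Mb
conference talk: 6.052 Mbps × 4140 s × 1.10 = 27560.8 Mb
lecture capture: 4.622 Mbps × 3900 s × 1.10 = 19828.4 Mb
documentary: 17.012 Mbps × 6660 s × 1.10 = 124629.9 Mb
short film: 19.412 Mbps × 1020 s × 1.10 = 21780.3 Mb
Total: 217797.5 Mb = 27224.7 MB.
At 40 Mbps: 217797.5 / 40 = 5445 s ≈ 1.51 hours.

1.51 hours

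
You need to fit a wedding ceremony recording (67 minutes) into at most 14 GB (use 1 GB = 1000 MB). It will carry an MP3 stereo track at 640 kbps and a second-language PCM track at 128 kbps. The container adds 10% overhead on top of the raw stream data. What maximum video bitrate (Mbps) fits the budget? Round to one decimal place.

24.6 Mbps

Budget: 14 GB = 112000.0 Mb.
Stream payload after overhead: 112000.0 / 1.10 = 101818.2 Mb.
67 min = 4020 s
Total bitrate budget: 101818.2 Mb / 4020 s = 25.328 Mbps.
Audio total: 640 + 128 = 768 kbps = 0.768 Mbps.
Video: 25.328 − 0.768 = 24.560 Mbps.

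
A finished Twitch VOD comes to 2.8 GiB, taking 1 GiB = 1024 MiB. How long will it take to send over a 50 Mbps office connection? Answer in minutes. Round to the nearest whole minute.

File: 2.8 GiB = 24051.8 Mb.
At 50 Mbps: 24051.8 / 50 = 481.0 s ≈ 8.02 minutes.

8 minutes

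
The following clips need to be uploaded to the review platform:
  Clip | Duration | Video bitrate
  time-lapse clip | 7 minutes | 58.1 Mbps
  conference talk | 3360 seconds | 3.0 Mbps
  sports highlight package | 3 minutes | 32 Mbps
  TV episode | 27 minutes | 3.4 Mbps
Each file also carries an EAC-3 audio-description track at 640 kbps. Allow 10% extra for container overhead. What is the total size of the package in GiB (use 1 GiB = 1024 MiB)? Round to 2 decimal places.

Audio: 640 kbps = 0.640 Mbps.
time-lapse clip: 58.740 Mbps × 420 s × 1.10 = 27137.9 Mb
conference talk: 3.640 Mbps × 3360 s × 1.10 = 13453.4 Mb
sports highlight package: 32.640 Mbps × 180 s × 1.10 = 6462.7 Mb
TV episode: 4.040 Mbps × 1620 s × 1.10 = 7199.3 Mb
Total: 54253.3 Mb = 6781.7 MB.
= 6.316 GiB.

6.32 GiB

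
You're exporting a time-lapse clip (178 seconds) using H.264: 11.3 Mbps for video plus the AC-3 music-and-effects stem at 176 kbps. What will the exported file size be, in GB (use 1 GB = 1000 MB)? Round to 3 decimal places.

0.255 GB

Audio: 176 kbps = 0.176 Mbps.
Total bitrate: 11.3 + 0.176 = 11.476 Mbps.
Stream data: 11.476 Mbps × 178 s = 2042.7 Mb.
2,043 Mb ÷ 8 = 255.3 MB → 0.2553 GB.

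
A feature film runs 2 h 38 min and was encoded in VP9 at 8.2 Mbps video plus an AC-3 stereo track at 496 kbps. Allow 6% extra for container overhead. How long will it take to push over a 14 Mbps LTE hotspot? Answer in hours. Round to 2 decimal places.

1.73 hours

2 h 38 min = 158 min = 9480 s
Audio: 496 kbps = 0.496 Mbps.
Total bitrate: 8.696 Mbps.
File: 8.696 Mbps × 9480 s = 82438.1 Mb.
With 6% container overhead: ×1.06. → 87384.4 Mb.
At 14 Mbps: 87384.4 / 14 = 6241.7 s ≈ 1.73 hours.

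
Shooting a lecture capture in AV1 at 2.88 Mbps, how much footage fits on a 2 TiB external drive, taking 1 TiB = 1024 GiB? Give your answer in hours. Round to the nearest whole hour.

1697 hours

Capacity: 2 TiB = 17,592,186 Mb.
Recording time: 17,592,186 / 2.880 = 6,108,398 s ≈ 1,697 hours.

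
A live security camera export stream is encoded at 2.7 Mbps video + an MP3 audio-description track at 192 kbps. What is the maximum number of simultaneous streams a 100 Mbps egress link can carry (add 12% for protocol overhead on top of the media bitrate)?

Audio: 192 kbps = 0.192 Mbps.
Per-viewer media rate: 2.892 Mbps.
On the wire with 12% overhead: 3.239 Mbps.
100 Mbps = 100.0 Mbps; 100.0 / 3.239 = 30.87 → 30 viewers.

30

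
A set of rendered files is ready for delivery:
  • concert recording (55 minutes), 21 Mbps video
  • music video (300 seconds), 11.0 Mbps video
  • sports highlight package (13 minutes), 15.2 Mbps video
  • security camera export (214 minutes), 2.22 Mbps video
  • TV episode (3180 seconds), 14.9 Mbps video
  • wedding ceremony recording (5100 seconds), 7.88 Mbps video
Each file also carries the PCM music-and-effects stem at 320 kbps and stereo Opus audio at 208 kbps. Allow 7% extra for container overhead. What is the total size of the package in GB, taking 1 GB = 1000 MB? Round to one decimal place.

Audio total: 320 + 208 = 528 kbps = 0.528 Mbps.
concert recording: 21.528 Mbps × 3300 s × 1.07 = 76015.4 Mb
music video: 11.528 Mbps × 300 s × 1.07 = 3700.5 Mb
sports highlight package: 15.728 Mbps × 780 s × 1.07 = 13126.6 Mb
security camera export: 2.748 Mbps × 12840 s × 1.07 = 37754.2 Mb
TV episode: 15.428 Mbps × 3180 s × 1.07 = 52495.3 Mb
wedding ceremony recording: 8.408 Mbps × 5100 s × 1.07 = 45882.5 Mb
Total: 228974.4 Mb = 28621.8 MB.
= 28.62 GB.

28.6 GB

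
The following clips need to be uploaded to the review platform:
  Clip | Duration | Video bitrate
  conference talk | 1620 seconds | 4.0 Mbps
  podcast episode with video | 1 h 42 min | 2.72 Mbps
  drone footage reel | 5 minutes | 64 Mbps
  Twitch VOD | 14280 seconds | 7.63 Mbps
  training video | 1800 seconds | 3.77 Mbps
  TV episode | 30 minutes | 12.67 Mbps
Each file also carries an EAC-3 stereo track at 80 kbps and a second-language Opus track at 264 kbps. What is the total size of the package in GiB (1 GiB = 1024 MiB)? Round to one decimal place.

Audio total: 80 + 264 = 344 kbps = 0.344 Mbps.
conference talk: 4.344 Mbps × 1620 s = 7037.3 Mb
podcast episode with video: 3.064 Mbps × 6120 s = 18751.7 Mb
drone footage reel: 64.344 Mbps × 300 s = 19303.2 Mb
Twitch VOD: 7.974 Mbps × 14280 s = 113868.7 Mb
training video: 4.114 Mbps × 1800 s = 7405.2 Mb
TV episode: 13.014 Mbps × 1800 s = 23425.2 Mb
Total: 189791.3 Mb = 23723.9 MB.
= 22.09 GiB.

22.1 GiB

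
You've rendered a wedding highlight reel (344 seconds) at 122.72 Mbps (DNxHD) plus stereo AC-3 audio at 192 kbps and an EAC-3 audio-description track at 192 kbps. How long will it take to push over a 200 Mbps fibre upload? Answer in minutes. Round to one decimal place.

3.5 minutes

Audio total: 192 + 192 = 384 kbps = 0.384 Mbps.
Total bitrate: 123.104 Mbps.
File: 123.104 Mbps × 344 s = 42347.8 Mb.
At 200 Mbps: 42347.8 / 200 = 211.7 s ≈ 3.53 minutes.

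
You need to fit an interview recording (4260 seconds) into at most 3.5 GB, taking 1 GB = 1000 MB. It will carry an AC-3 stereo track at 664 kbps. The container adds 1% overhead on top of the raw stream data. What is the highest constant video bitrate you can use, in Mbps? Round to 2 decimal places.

5.84 Mbps

Budget: 3.5 GB = 28000.0 Mb.
Stream payload after overhead: 28000.0 / 1.01 = 27722.8 Mb.
Total bitrate budget: 27722.8 Mb / 4260 s = 6.508 Mbps.
Audio: 664 kbps = 0.664 Mbps.
Video: 6.508 − 0.664 = 5.844 Mbps.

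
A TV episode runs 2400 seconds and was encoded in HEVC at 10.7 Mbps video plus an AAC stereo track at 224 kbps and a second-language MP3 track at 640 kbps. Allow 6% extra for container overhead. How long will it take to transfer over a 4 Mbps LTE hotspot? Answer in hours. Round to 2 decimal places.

Audio total: 224 + 640 = 864 kbps = 0.864 Mbps.
Total bitrate: 11.564 Mbps.
File: 11.564 Mbps × 2400 s = 27753.6 Mb.
With 6% container overhead: ×1.06. → 29418.8 Mb.
At 4 Mbps: 29418.8 / 4 = 7354.7 s ≈ 2.04 hours.

2.04 hours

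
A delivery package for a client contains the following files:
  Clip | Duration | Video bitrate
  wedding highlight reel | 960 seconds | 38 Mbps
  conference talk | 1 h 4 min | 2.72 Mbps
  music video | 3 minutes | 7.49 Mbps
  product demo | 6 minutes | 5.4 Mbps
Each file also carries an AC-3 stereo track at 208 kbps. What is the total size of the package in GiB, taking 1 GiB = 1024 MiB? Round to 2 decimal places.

5.98 GiB

Audio: 208 kbps = 0.208 Mbps.
wedding highlight reel: 38.208 Mbps × 960 s = 36679.7 Mb
conference talk: 2.928 Mbps × 3840 s = 11243.5 Mb
music video: 7.698 Mbps × 180 s = 1385.6 Mb
product demo: 5.608 Mbps × 360 s = 2018.9 Mb
Total: 51327.7 Mb = 6416.0 MB.
= 5.975 GiB.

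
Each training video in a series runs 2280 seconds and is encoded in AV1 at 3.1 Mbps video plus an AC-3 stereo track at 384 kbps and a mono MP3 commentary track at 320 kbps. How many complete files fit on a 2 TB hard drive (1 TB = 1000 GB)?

Audio total: 384 + 320 = 704 kbps = 0.704 Mbps.
Total bitrate: 3.804 Mbps.
Per item: 3.804 Mbps × 2280 s = 8,673 Mb = 1,084 MB.
Capacity: 2 TB = 16,000,000 Mb; 1844.78 items → 1844 complete.

1844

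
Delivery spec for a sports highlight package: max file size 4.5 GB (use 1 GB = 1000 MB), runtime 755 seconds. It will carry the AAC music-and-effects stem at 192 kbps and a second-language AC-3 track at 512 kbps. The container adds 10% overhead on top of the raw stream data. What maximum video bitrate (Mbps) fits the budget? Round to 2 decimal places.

Budget: 4.5 GB = 36000.0 Mb.
Stream payload after overhead: 36000.0 / 1.10 = 32727.3 Mb.
Total bitrate budget: 32727.3 Mb / 755 s = 43.347 Mbps.
Audio total: 192 + 512 = 704 kbps = 0.704 Mbps.
Video: 43.347 − 0.704 = 42.643 Mbps.

42.64 Mbps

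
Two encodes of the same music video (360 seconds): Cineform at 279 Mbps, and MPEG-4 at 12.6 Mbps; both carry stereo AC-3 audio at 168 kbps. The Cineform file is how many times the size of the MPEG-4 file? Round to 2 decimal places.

Audio: 168 kbps = 0.168 Mbps.
Cineform: 279.168 Mbps × 360 s = 100500.5 Mb = 11.700 GiB.
MPEG-4: 12.768 Mbps × 360 s = 4596.5 Mb = 0.535 GiB.
Ratio: 11.700 / 0.535 = 21.865.

21.86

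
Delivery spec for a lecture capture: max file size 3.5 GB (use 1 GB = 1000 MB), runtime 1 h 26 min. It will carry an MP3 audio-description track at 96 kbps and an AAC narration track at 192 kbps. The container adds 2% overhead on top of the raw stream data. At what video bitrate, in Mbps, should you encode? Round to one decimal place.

Budget: 3.5 GB = 28000.0 Mb.
Stream payload after overhead: 28000.0 / 1.02 = 27451.0 Mb.
1 h 26 min = 86 min = 5160 s
Total bitrate budget: 27451.0 Mb / 5160 s = 5.320 Mbps.
Audio total: 96 + 192 = 288 kbps = 0.288 Mbps.
Video: 5.320 − 0.288 = 5.032 Mbps.

5.0 Mbps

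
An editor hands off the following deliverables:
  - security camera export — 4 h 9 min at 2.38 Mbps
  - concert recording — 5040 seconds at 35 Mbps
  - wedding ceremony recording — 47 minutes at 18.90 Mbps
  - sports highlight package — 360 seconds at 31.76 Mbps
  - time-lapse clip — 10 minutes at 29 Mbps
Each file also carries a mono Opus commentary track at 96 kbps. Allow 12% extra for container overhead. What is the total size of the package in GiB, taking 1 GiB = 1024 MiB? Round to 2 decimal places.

Audio: 96 kbps = 0.096 Mbps.
security camera export: 2.476 Mbps × 14940 s × 1.12 = 41430.4 Mb
concert recording: 35.096 Mbps × 5040 s × 1.12 = 198109.9 Mb
wedding ceremony recording: 18.996 Mbps × 2820 s × 1.12 = 59997.0 Mb
sports highlight package: 31.856 Mbps × 360 s × 1.12 = 12844.3 Mb
time-lapse clip: 29.096 Mbps × 600 s × 1.12 = 19552.5 Mb
Total: 331934.1 Mb = 41491.8 MB.
= 38.64 GiB.

38.64 GiB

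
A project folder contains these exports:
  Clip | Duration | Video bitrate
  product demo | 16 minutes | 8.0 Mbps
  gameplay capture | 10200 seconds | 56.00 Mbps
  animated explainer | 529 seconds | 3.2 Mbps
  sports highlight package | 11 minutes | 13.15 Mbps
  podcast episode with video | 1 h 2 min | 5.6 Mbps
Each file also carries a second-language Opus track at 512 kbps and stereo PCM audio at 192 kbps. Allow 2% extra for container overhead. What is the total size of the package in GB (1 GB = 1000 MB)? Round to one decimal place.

Audio total: 512 + 192 = 704 kbps = 0.704 Mbps.
product demo: 8.704 Mbps × 960 s × 1.02 = 8523.0 Mb
gameplay capture: 56.704 Mbps × 10200 s × 1.02 = 589948.4 Mb
animated explainer: 3.904 Mbps × 529 s × 1.02 = 2106.5 Mb
sports highlight package: 13.854 Mbps × 660 s × 1.02 = 9326.5 Mb
podcast episode with video: 6.304 Mbps × 3720 s × 1.02 = 23919.9 Mb
Total: 633824.3 Mb = 79228.0 MB.
= 79.23 GB.

79.2 GB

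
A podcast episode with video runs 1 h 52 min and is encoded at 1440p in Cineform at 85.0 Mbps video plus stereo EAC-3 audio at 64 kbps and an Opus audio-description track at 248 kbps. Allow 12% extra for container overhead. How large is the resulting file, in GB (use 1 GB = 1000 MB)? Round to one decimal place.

1 h 52 min = 112 min = 6720 s
Audio total: 64 + 248 = 312 kbps = 0.312 Mbps.
Total bitrate: 85.0 + 0.312 = 85.312 Mbps.
Stream data: 85.312 Mbps × 6720 s = 573296.6 Mb.
With 12% container overhead: ×1.12.
642,092 Mb ÷ 8 = 80,262 MB → 80.26 GB.

80.3 GB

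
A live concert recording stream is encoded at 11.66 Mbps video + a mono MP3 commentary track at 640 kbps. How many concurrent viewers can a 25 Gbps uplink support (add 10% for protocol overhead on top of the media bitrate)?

Audio: 640 kbps = 0.640 Mbps.
Per-viewer media rate: 12.300 Mbps.
On the wire with 10% overhead: 13.530 Mbps.
25 Gbps = 25,000 Mbps; 25,000 / 13.530 = 1847.75 → 1847 viewers.

1847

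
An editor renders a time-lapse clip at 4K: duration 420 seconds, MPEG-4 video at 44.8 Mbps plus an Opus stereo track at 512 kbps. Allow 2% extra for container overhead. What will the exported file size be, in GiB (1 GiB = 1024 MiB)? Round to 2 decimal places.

2.26 GiB

Audio: 512 kbps = 0.512 Mbps.
Total bitrate: 44.8 + 0.512 = 45.312 Mbps.
Stream data: 45.312 Mbps × 420 s = 19031.0 Mb.
With 2% container overhead: ×1.02.
19,412 Mb = 2,426,457,600 bytes ÷ 1,073,741,824 = 2.260 GiB.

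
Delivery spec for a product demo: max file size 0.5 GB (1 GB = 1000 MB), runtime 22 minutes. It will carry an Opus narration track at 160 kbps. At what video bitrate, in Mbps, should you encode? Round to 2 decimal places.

Budget: 0.5 GB = 4000.0 Mb.
22 min = 1320 s
Total bitrate budget: 4000.0 Mb / 1320 s = 3.030 Mbps.
Audio: 160 kbps = 0.160 Mbps.
Video: 3.030 − 0.160 = 2.870 Mbps.

2.87 Mbps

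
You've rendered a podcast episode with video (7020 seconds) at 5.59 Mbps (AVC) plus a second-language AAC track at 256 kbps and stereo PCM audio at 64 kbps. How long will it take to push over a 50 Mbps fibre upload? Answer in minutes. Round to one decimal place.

Audio total: 256 + 64 = 320 kbps = 0.320 Mbps.
Total bitrate: 5.910 Mbps.
File: 5.910 Mbps × 7020 s = 41488.2 Mb.
At 50 Mbps: 41488.2 / 50 = 829.8 s ≈ 13.8 minutes.

13.8 minutes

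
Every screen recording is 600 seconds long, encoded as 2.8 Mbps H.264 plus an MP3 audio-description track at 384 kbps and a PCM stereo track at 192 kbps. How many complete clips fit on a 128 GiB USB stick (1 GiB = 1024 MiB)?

542

Audio total: 384 + 192 = 576 kbps = 0.576 Mbps.
Total bitrate: 3.376 Mbps.
Per item: 3.376 Mbps × 600 s = 2,026 Mb = 253.2 MB.
Capacity: 128 GiB = 1,099,512 Mb; 542.81 items → 542 complete.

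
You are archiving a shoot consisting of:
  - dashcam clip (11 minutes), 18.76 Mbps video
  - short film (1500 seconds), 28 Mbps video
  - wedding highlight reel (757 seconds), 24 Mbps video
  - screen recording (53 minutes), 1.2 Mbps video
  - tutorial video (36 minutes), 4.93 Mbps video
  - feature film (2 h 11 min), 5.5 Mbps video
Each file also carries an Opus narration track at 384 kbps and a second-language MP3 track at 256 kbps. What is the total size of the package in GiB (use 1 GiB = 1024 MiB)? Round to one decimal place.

16.4 GiB

Audio total: 384 + 256 = 640 kbps = 0.640 Mbps.
dashcam clip: 19.400 Mbps × 660 s = 12804.0 Mb
short film: 28.640 Mbps × 1500 s = 42960.0 Mb
wedding highlight reel: 24.640 Mbps × 757 s = 18652.5 Mb
screen recording: 1.840 Mbps × 3180 s = 5851.2 Mb
tutorial video: 5.570 Mbps × 2160 s = 12031.2 Mb
feature film: 6.140 Mbps × 7860 s = 48260.4 Mb
Total: 140559.3 Mb = 17569.9 MB.
= 16.36 GiB.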